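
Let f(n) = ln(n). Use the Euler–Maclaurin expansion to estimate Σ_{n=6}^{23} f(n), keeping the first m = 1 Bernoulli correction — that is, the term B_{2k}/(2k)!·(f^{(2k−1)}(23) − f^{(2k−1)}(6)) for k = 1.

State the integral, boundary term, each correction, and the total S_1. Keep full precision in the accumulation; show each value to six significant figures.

The integral term ∫_6^23 ln(x) dx = 44.3658.
½[f(6) + f(23)] = ½[1.79176 + 3.13549] = 2.46363.
Running total after boundary: 46.8294.
Order-1 term: 1/12 · (0.0434783 − 0.166667) = -0.0102657.

S_1 ≈ 46.8192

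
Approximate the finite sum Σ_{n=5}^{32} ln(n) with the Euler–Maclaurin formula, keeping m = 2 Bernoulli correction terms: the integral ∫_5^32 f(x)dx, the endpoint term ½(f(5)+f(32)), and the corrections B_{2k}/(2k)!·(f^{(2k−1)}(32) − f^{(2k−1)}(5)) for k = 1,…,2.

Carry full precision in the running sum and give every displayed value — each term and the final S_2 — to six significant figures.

S_2 ≈ 78.3799

The integral term ∫_5^32 ln(x) dx = 75.8564.
Boundary: ½(f(5) + f(32)) = ½(1.60944 + 3.46574) = 2.53759.
So far: 78.3939.
Correction k=1: B_{2}/2! · (f^{(1)}(32) − f^{(1)}(5)) = 1/12 · (0.0312500 − 0.200000) = -0.0140625.
Running total after k=1: 78.3799.
Correction k=2: B_{4}/4! · (f^{(3)}(32) − f^{(3)}(5)) = −1/720 · (6.10352e-05 − 0.0160000) = 2.21375e-05.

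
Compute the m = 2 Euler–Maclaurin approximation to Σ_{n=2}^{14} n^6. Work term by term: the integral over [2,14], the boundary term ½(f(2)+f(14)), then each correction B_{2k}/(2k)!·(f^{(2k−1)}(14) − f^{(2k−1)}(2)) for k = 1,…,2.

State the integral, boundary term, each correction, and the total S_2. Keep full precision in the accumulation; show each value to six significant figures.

S_2 ≈ 1.90923e+07

∫_2^14 x^6 dx evaluates to 1.50591e+07.
Boundary: ½(f(2) + f(14)) = ½(64.0000 + 7.52954e+06) = 3.76480e+06.
Running total after boundary: 1.88239e+07.
Order-1 term: 1/12 · (3.22694e+06 − 192.000) = 268896.
Running total after k=1: 1.90927e+07.
Order-2 term: −1/720 · (329280 − 960.000) = -456.000.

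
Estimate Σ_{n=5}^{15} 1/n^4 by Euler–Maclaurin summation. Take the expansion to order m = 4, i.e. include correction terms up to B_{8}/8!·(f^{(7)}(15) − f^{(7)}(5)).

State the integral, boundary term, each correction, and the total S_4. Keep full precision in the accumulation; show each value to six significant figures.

∫_5^15 1/x^4 dx evaluates to 0.00256790.
Endpoint term: (f(5) + f(15))/2 = (0.00160000 + 1.97531e-05)/2 = 0.000809877.
Integral + boundary = 0.00337778.
k=1: B_{2}/(2)! × [f^{(1)}(15) − f^{(1)}(5)] = 1/12 × (-5.26749e-06 − (-0.00128000)) = 0.000106228.
Running total after k=1: 0.00348401.
k=2: B_{4}/(4)! × [f^{(3)}(15) − f^{(3)}(5)] = −1/720 × (-7.02332e-07 − (-0.00153600)) = -2.13236e-06.
Running total after k=2: 0.00348187.
k=3: B_{6}/(6)! × [f^{(5)}(15) − f^{(5)}(5)] = 1/30240 × (-1.74803e-07 − (-0.00344064)) = 1.13772e-07.
Running total after k=3: 0.00348199.
k=4: B_{8}/(8)! × [f^{(7)}(15) − f^{(7)}(5)] = −1/1209600 × (-6.99210e-08 − (-0.0123863)) = -1.02399e-08.

S_4 ≈ 0.00348198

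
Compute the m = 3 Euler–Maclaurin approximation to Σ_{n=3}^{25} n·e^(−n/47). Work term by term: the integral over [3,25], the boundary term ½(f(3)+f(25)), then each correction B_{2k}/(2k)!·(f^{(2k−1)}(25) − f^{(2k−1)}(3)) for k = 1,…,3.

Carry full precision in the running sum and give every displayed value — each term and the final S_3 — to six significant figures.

Integral: ∫_3^25 x·e^(−x/47) dx = 216.658.
½[f(3) + f(25)] = ½[2.81449 + 14.6870] = 8.75073.
Running total after boundary: 225.409.
k=1: B_{2}/(2)! × [f^{(1)}(25) − f^{(1)}(3)] = 1/12 × (0.274990 − 0.878282) = -0.0502743.
After k=1: 225.359.
k=2: B_{4}/(4)! × [f^{(3)}(25) − f^{(3)}(3)] = −1/720 × (0.000656382 − 0.00124699) = 8.20295e-07.
After k=2: 225.359.
k=3: B_{6}/(6)! × [f^{(5)}(25) − f^{(5)}(3)] = 1/30240 × (5.37926e-07 − 9.49025e-07) = -1.35946e-11.

S_3 ≈ 225.359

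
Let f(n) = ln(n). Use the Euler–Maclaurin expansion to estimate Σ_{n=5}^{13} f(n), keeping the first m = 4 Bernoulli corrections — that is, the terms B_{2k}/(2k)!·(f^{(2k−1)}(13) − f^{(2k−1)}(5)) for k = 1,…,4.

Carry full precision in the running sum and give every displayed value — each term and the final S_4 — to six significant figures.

S_4 ≈ 19.3741

Integral: ∫_5^13 ln(x) dx = 17.2972.
Endpoint term: (f(5) + f(13))/2 = (1.60944 + 2.56495)/2 = 2.08719.
Running total after boundary: 19.3843.
Correction k=1: B_{2}/2! · (f^{(1)}(13) − f^{(1)}(5)) = 1/12 · (0.0769231 − 0.200000) = -0.0102564.
Running total after k=1: 19.3741.
Correction k=2: B_{4}/4! · (f^{(3)}(13) − f^{(3)}(5)) = −1/720 · (0.000910332 − 0.0160000) = 2.09579e-05.
Running total after k=2: 19.3741.
Correction k=3: B_{6}/6! · (f^{(5)}(13) − f^{(5)}(5)) = 1/30240 · (6.46390e-05 − 0.00768000) = -2.51831e-07.
Running total after k=3: 19.3741.
Correction k=4: B_{8}/8! · (f^{(7)}(13) − f^{(7)}(5)) = −1/1209600 · (1.14744e-05 − 0.00921600) = 7.60956e-09.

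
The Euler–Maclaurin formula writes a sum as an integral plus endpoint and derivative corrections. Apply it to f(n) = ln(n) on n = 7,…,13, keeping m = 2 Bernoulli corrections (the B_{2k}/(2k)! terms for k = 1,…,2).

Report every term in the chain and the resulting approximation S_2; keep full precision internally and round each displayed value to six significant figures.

S_2 ≈ 15.9729

The integral term ∫_7^13 ln(x) dx = 13.7230.
Boundary: ½(f(7) + f(13)) = ½(1.94591 + 2.56495) = 2.25543.
So far: 15.9784.
Order-1 term: 1/12 · (0.0769231 − 0.142857) = -0.00549451.
Partial sum through k=1: 15.9729.
Order-2 term: −1/720 · (0.000910332 − 0.00583090) = 6.83413e-06.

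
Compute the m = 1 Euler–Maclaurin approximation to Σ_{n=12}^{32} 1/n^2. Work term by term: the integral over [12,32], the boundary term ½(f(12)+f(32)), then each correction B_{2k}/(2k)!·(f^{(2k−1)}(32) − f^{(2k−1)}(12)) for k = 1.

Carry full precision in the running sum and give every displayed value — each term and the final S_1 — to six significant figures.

S_1 ≈ 0.0561352

Integral: ∫_12^32 1/x^2 dx = 0.0520833.
½[f(12) + f(32)] = ½[0.00694444 + 0.000976562] = 0.00396050.
Running total after boundary: 0.0560438.
k=1: B_{2}/(2)! × [f^{(1)}(32) − f^{(1)}(12)] = 1/12 × (-6.10352e-05 − (-0.00115741)) = 9.13644e-05.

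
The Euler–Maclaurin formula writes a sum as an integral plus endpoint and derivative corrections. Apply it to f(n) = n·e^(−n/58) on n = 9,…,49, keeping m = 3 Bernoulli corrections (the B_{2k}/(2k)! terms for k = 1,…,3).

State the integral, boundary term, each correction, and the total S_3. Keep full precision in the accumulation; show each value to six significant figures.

Integral: ∫_9^49 x·e^(−x/58) dx = 661.163.
½[f(9) + f(49)] = ½[7.70641 + 21.0519] = 14.3792.
Running total after boundary: 675.542.
Order-1 term: 1/12 · (0.0666669 − 0.723398) = -0.0547276.
After k=1: 675.487.
Order-2 term: −1/720 · (0.000275247 − 0.000724118) = 6.23433e-07.
After k=2: 675.487.
Order-3 term: 1/30240 · (1.57751e-07 − 3.66586e-07) = -6.90591e-12.

S_3 ≈ 675.487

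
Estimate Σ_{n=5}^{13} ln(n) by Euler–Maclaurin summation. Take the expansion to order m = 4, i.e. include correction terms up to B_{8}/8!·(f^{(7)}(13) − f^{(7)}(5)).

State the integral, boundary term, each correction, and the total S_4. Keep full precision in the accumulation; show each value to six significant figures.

Integral: ∫_5^13 ln(x) dx = 17.2972.
½[f(5) + f(13)] = ½[1.60944 + 2.56495] = 2.08719.
Running total after boundary: 19.3843.
Correction k=1: B_{2}/2! · (f^{(1)}(13) − f^{(1)}(5)) = 1/12 · (0.0769231 − 0.200000) = -0.0102564.
Partial sum through k=1: 19.3741.
Correction k=2: B_{4}/4! · (f^{(3)}(13) − f^{(3)}(5)) = −1/720 · (0.000910332 − 0.0160000) = 2.09579e-05.
Partial sum through k=2: 19.3741.
Correction k=3: B_{6}/6! · (f^{(5)}(13) − f^{(5)}(5)) = 1/30240 · (6.46390e-05 − 0.00768000) = -2.51831e-07.
Partial sum through k=3: 19.3741.
Correction k=4: B_{8}/8! · (f^{(7)}(13) − f^{(7)}(5)) = −1/1209600 · (1.14744e-05 − 0.00921600) = 7.60956e-09.

S_4 ≈ 19.3741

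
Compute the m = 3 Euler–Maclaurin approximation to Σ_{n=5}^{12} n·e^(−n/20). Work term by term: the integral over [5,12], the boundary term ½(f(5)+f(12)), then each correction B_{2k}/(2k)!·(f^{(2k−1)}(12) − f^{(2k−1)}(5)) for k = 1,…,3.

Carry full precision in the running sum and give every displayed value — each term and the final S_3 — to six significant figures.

S_3 ≈ 43.3704

Integral: ∫_5^12 x·e^(−x/20) dx = 38.1609.
Endpoint term: (f(5) + f(12))/2 = (3.89400 + 6.58574)/2 = 5.23987.
So far: 43.4008.
k=1: B_{2}/(2)! × [f^{(1)}(12) − f^{(1)}(5)] = 1/12 × (0.219525 − 0.584101) = -0.0303813.
After k=1: 43.3704.
k=2: B_{4}/(4)! × [f^{(3)}(12) − f^{(3)}(5)] = −1/720 × (0.00329287 − 0.00535426) = 2.86304e-06.
After k=2: 43.3704.
k=3: B_{6}/(6)! × [f^{(5)}(12) − f^{(5)}(5)] = 1/30240 × (1.50923e-05 − 2.31206e-05) = -2.65487e-10.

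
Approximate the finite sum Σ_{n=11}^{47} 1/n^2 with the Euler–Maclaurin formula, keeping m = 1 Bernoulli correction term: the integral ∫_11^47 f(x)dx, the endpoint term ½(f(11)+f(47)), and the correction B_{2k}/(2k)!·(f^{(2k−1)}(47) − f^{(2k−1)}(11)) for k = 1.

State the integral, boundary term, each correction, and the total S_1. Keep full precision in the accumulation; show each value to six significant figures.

S_1 ≈ 0.0741147

The integral term ∫_11^47 1/x^2 dx = 0.0696325.
½[f(11) + f(47)] = ½[0.00826446 + 0.000452694] = 0.00435858.
Running total after boundary: 0.0739911.
Correction k=1: B_{2}/2! · (f^{(1)}(47) − f^{(1)}(11)) = 1/12 · (-1.92636e-05 − (-0.00150263)) = 0.000123614.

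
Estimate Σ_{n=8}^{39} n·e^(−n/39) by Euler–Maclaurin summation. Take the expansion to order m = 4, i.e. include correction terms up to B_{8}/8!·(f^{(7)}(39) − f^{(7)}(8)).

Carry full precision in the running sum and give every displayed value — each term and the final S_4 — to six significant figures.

The integral term ∫_8^39 x·e^(−x/39) dx = 373.968.
Endpoint term: (f(8) + f(39))/2 = (6.51634 + 14.3473)/2 = 10.4318.
Integral + boundary = 384.400.
Order-1 term: 1/12 · (0.00000 − 0.647457) = -0.0539548.
Partial sum through k=1: 384.346.
Order-2 term: −1/720 · (0.000483734 − 0.00149674) = 1.40695e-06.
Partial sum through k=2: 384.346.
Order-3 term: 1/30240 · (6.36073e-07 − 1.68823e-06) = -3.47937e-11.
Partial sum through k=3: 384.346.
Order-4 term: −1/1209600 · (6.27291e-10 − 1.57292e-09) = 7.81773e-16.

S_4 ≈ 384.346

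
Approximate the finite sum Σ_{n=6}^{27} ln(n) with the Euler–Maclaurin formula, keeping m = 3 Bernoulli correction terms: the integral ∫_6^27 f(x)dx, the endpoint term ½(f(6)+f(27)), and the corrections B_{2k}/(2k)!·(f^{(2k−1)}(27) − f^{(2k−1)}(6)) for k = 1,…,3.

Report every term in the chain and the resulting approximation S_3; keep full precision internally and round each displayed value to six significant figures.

S_3 ≈ 59.7700

Integral: ∫_6^27 ln(x) dx = 57.2370.
½[f(6) + f(27)] = ½[1.79176 + 3.29584] = 2.54380.
So far: 59.7808.
Correction k=1: B_{2}/2! · (f^{(1)}(27) − f^{(1)}(6)) = 1/12 · (0.0370370 − 0.166667) = -0.0108025.
Partial sum through k=1: 59.7700.
Correction k=2: B_{4}/4! · (f^{(3)}(27) − f^{(3)}(6)) = −1/720 · (0.000101611 − 0.00925926) = 1.27190e-05.
Partial sum through k=2: 59.7700.
Correction k=3: B_{6}/6! · (f^{(5)}(27) − f^{(5)}(6)) = 1/30240 · (1.67260e-06 − 0.00308642) = -1.02009e-07.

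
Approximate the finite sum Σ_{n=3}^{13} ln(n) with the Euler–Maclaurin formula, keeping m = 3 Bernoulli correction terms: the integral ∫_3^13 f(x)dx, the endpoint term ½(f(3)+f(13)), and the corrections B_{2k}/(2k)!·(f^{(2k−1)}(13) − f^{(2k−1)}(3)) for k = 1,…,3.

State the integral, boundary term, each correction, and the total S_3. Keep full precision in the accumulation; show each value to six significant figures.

S_3 ≈ 21.8590

∫_3^13 ln(x) dx evaluates to 20.0485.
Boundary: ½(f(3) + f(13)) = ½(1.09861 + 2.56495) = 1.83178.
Running total after boundary: 21.8803.
Correction k=1: B_{2}/2! · (f^{(1)}(13) − f^{(1)}(3)) = 1/12 · (0.0769231 − 0.333333) = -0.0213675.
Partial sum through k=1: 21.8589.
Correction k=2: B_{4}/4! · (f^{(3)}(13) − f^{(3)}(3)) = −1/720 · (0.000910332 − 0.0740741) = 0.000101616.
Partial sum through k=2: 21.8590.
Correction k=3: B_{6}/6! · (f^{(5)}(13) − f^{(5)}(3)) = 1/30240 · (6.46390e-05 − 0.0987654) = -3.26392e-06.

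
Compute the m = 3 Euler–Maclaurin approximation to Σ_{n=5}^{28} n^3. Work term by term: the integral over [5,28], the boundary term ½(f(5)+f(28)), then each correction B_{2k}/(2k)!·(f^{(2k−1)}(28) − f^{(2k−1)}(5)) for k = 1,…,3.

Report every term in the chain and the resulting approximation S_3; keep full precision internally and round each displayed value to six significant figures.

Integral: ∫_5^28 x^3 dx = 153508.
½[f(5) + f(28)] = ½[125.000 + 21952.0] = 11038.5.
So far: 164546.
Order-1 term: 1/12 · (2352.00 − 75.0000) = 189.750.
Partial sum through k=1: 164736.
Order-2 term: −1/720 · (6.00000 − 6.00000) = 0.00000.
Partial sum through k=2: 164736.
Order-3 term: 1/30240 · (0.00000 − 0.00000) = 0.00000.

S_3 ≈ 164736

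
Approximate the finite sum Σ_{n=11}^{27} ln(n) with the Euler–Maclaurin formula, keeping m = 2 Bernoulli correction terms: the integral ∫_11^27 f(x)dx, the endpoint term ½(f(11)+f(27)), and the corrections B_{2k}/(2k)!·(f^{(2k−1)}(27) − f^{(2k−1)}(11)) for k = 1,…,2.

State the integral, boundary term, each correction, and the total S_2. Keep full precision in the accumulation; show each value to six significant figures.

∫_11^27 ln(x) dx evaluates to 46.6107.
½[f(11) + f(27)] = ½[2.39790 + 3.29584] = 2.84687.
Integral + boundary = 49.4576.
Order-1 term: 1/12 · (0.0370370 − 0.0909091) = -0.00448934.
After k=1: 49.4531.
Order-2 term: −1/720 · (0.000101611 − 0.00150263) = 1.94586e-06.

S_2 ≈ 49.4531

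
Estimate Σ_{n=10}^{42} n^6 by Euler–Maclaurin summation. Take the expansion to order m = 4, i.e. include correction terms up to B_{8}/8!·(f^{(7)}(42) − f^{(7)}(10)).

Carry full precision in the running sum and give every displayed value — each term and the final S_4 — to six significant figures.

Integral: ∫_10^42 x^6 dx = 3.29328e+10.
Boundary: ½(f(10) + f(42)) = ½(1.00000e+06 + 5.48903e+09) = 2.74502e+09.
Running total after boundary: 3.56778e+10.
Correction k=1: B_{2}/2! · (f^{(1)}(42) − f^{(1)}(10)) = 1/12 · (7.84147e+08 − 600000) = 6.52956e+07.
Running total after k=1: 3.57431e+10.
Correction k=2: B_{4}/4! · (f^{(3)}(42) − f^{(3)}(10)) = −1/720 · (8.89056e+06 − 120000) = -12181.3.
Running total after k=2: 3.57431e+10.
Correction k=3: B_{6}/6! · (f^{(5)}(42) − f^{(5)}(10)) = 1/30240 · (30240.0 − 7200.00) = 0.761905.
Running total after k=3: 3.57431e+10.
Correction k=4: B_{8}/8! · (f^{(7)}(42) − f^{(7)}(10)) = −1/1209600 · (0.00000 − 0.00000) = 0.00000.

S_4 ≈ 3.57431e+10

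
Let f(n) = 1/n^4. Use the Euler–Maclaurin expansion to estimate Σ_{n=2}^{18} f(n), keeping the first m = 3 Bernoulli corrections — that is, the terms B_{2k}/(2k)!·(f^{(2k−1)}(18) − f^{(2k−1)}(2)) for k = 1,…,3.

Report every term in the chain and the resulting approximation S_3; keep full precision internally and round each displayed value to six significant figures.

S_3 ≈ 0.0824127

The integral term ∫_2^18 1/x^4 dx = 0.0416095.
Endpoint term: (f(2) + f(18))/2 = (0.0625000 + 9.52599e-06)/2 = 0.0312548.
Integral + boundary = 0.0728643.
Correction k=1: B_{2}/2! · (f^{(1)}(18) − f^{(1)}(2)) = 1/12 · (-2.11689e-06 − (-0.125000)) = 0.0104165.
Partial sum through k=1: 0.0832808.
Correction k=2: B_{4}/4! · (f^{(3)}(18) − f^{(3)}(2)) = −1/720 · (-1.96008e-07 − (-0.937500)) = -0.00130208.
Partial sum through k=2: 0.0819787.
Correction k=3: B_{6}/6! · (f^{(5)}(18) − f^{(5)}(2)) = 1/30240 · (-3.38779e-08 − (-13.1250)) = 0.000434028.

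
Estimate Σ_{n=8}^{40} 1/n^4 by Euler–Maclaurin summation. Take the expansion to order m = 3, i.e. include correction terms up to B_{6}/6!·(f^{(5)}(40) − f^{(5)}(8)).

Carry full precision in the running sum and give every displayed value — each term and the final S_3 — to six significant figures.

S_3 ≈ 0.000778190

∫_8^40 1/x^4 dx evaluates to 0.000645833.
½[f(8) + f(40)] = ½[0.000244141 + 3.90625e-07] = 0.000122266.
Running total after boundary: 0.000768099.
Order-1 term: 1/12 · (-3.90625e-08 − (-0.000122070)) = 1.01693e-05.
After k=1: 0.000778268.
Order-2 term: −1/720 · (-7.32422e-10 − (-5.72205e-05)) = -7.94718e-08.
After k=2: 0.000778189.
Order-3 term: 1/30240 · (-2.56348e-11 − (-5.00679e-05)) = 1.65568e-09.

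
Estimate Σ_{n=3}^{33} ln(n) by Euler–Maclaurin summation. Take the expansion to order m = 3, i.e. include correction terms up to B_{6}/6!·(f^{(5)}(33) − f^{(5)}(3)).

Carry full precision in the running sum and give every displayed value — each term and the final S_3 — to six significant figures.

S_3 ≈ 84.3613

The integral term ∫_3^33 ln(x) dx = 82.0889.
½[f(3) + f(33)] = ½[1.09861 + 3.49651] = 2.29756.
Integral + boundary = 84.3865.
Correction k=1: B_{2}/2! · (f^{(1)}(33) − f^{(1)}(3)) = 1/12 · (0.0303030 − 0.333333) = -0.0252525.
After k=1: 84.3612.
Correction k=2: B_{4}/4! · (f^{(3)}(33) − f^{(3)}(3)) = −1/720 · (5.56529e-05 − 0.0740741) = 0.000102803.
After k=2: 84.3613.
Correction k=3: B_{6}/6! · (f^{(5)}(33) − f^{(5)}(3)) = 1/30240 · (6.13256e-07 − 0.0987654) = -3.26603e-06.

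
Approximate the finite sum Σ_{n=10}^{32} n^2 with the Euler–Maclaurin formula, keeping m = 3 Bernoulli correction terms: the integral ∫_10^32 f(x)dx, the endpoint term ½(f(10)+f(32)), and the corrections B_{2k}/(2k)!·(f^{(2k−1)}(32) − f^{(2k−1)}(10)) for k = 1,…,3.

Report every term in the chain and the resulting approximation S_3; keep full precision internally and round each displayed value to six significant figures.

Integral: ∫_10^32 x^2 dx = 10589.3.
½[f(10) + f(32)] = ½[100.000 + 1024.00] = 562.000.
Running total after boundary: 11151.3.
k=1: B_{2}/(2)! × [f^{(1)}(32) − f^{(1)}(10)] = 1/12 × (64.0000 − 20.0000) = 3.66667.
After k=1: 11155.0.
k=2: B_{4}/(4)! × [f^{(3)}(32) − f^{(3)}(10)] = −1/720 × (0.00000 − 0.00000) = 0.00000.
After k=2: 11155.0.
k=3: B_{6}/(6)! × [f^{(5)}(32) − f^{(5)}(10)] = 1/30240 × (0.00000 − 0.00000) = 0.00000.

S_3 ≈ 11155.0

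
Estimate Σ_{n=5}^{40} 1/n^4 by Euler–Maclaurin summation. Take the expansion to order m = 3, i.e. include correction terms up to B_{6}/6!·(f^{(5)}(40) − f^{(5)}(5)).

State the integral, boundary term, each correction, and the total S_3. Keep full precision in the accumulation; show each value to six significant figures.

∫_5^40 1/x^4 dx evaluates to 0.00266146.
½[f(5) + f(40)] = ½[0.00160000 + 3.90625e-07] = 0.000800195.
Integral + boundary = 0.00346165.
Correction k=1: B_{2}/2! · (f^{(1)}(40) − f^{(1)}(5)) = 1/12 · (-3.90625e-08 − (-0.00128000)) = 0.000106663.
After k=1: 0.00356832.
Correction k=2: B_{4}/4! · (f^{(3)}(40) − f^{(3)}(5)) = −1/720 · (-7.32422e-10 − (-0.00153600)) = -2.13333e-06.
After k=2: 0.00356618.
Correction k=3: B_{6}/6! · (f^{(5)}(40) − f^{(5)}(5)) = 1/30240 · (-2.56348e-11 − (-0.00344064)) = 1.13778e-07.

S_3 ≈ 0.00356630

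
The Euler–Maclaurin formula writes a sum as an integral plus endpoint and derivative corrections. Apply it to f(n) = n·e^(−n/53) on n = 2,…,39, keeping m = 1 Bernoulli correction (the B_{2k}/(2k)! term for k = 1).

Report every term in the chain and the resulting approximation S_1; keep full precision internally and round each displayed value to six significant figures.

S_1 ≈ 481.204

The integral term ∫_2^39 x·e^(−x/53) dx = 470.965.
Boundary: ½(f(2) + f(39)) = ½(1.92593 + 18.6848) = 10.3054.
So far: 481.271.
Order-1 term: 1/12 · (0.126554 − 0.926629) = -0.0666729.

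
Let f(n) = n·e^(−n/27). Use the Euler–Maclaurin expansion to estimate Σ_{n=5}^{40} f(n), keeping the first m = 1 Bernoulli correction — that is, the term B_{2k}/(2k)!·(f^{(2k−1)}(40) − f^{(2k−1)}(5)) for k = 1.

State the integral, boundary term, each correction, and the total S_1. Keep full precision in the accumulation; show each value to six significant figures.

Integral: ∫_5^40 x·e^(−x/27) dx = 306.754.
Boundary: ½(f(5) + f(40)) = ½(4.15475 + 9.09203) = 6.62339.
Integral + boundary = 313.378.
Order-1 term: 1/12 · (-0.109441 − 0.677071) = -0.0655426.

S_1 ≈ 313.312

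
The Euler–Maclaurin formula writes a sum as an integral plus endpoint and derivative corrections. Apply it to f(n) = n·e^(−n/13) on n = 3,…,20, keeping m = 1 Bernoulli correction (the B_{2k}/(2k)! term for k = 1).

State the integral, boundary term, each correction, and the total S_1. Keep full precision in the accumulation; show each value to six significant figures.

The integral term ∫_3^20 x·e^(−x/13) dx = 73.0248.
Boundary: ½(f(3) + f(20)) = ½(2.38177 + 4.29422) = 3.33800.
Integral + boundary = 76.3628.
k=1: B_{2}/(2)! × [f^{(1)}(20) − f^{(1)}(3)] = 1/12 × (-0.115614 − 0.610710) = -0.0605270.

S_1 ≈ 76.3023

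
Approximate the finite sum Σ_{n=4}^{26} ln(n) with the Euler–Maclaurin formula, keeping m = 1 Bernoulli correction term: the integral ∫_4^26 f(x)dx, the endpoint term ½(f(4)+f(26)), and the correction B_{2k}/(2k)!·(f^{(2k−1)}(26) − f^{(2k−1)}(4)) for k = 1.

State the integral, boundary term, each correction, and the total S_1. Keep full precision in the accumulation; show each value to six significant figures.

S_1 ≈ 59.4699

∫_4^26 ln(x) dx evaluates to 57.1653.
½[f(4) + f(26)] = ½[1.38629 + 3.25810] = 2.32220.
Running total after boundary: 59.4875.
k=1: B_{2}/(2)! × [f^{(1)}(26) − f^{(1)}(4)] = 1/12 × (0.0384615 − 0.250000) = -0.0176282.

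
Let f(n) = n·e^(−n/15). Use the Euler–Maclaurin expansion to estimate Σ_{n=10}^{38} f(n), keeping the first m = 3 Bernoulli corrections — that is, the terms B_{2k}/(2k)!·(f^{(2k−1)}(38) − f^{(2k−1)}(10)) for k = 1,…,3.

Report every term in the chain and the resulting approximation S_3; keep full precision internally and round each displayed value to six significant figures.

S_3 ≈ 133.464

The integral term ∫_10^38 x·e^(−x/15) dx = 129.413.
½[f(10) + f(38)] = ½[5.13417 + 3.01697] = 4.07557.
Running total after boundary: 133.489.
Correction k=1: B_{2}/2! · (f^{(1)}(38) − f^{(1)}(10)) = 1/12 · (-0.121737 − 0.171139) = -0.0244064.
Running total after k=1: 133.464.
Correction k=2: B_{4}/4! · (f^{(3)}(38) − f^{(3)}(10)) = −1/720 · (0.000164669 − 0.00532433) = 7.16619e-06.
Running total after k=2: 133.464.
Correction k=3: B_{6}/6! · (f^{(5)}(38) − f^{(5)}(10)) = 1/30240 · (3.86841e-06 − 4.39468e-05) = -1.32534e-09.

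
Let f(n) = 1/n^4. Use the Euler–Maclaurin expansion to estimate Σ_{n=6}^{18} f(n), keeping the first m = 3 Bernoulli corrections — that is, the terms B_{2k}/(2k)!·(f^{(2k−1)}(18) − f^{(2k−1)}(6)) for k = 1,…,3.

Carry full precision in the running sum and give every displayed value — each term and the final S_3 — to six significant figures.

The integral term ∫_6^18 1/x^4 dx = 0.00148605.
Endpoint term: (f(6) + f(18))/2 = (0.000771605 + 9.52599e-06)/2 = 0.000390565.
Integral + boundary = 0.00187662.
k=1: B_{2}/(2)! × [f^{(1)}(18) − f^{(1)}(6)] = 1/12 × (-2.11689e-06 − (-0.000514403)) = 4.26905e-05.
After k=1: 0.00191931.
k=2: B_{4}/(4)! × [f^{(3)}(18) − f^{(3)}(6)] = −1/720 × (-1.96008e-07 − (-0.000428669)) = -5.95102e-07.
After k=2: 0.00191871.
k=3: B_{6}/(6)! × [f^{(5)}(18) − f^{(5)}(6)] = 1/30240 × (-3.38779e-08 − (-0.000666819)) = 2.20498e-08.

S_3 ≈ 0.00191874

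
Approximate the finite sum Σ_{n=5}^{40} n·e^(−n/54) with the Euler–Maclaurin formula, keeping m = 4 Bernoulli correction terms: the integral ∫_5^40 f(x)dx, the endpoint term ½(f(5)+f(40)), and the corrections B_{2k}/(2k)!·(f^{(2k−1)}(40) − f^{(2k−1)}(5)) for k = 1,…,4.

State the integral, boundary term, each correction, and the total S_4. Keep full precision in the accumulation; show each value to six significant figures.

Integral: ∫_5^40 x·e^(−x/54) dx = 484.209.
Endpoint term: (f(5) + f(40))/2 = (4.55782 + 19.0704)/2 = 11.8141.
Running total after boundary: 496.023.
k=1: B_{2}/(2)! × [f^{(1)}(40) − f^{(1)}(5)] = 1/12 × (0.123605 − 0.827161) = -0.0586297.
Running total after k=1: 495.964.
k=2: B_{4}/(4)! × [f^{(3)}(40) − f^{(3)}(5)] = −1/720 × (0.000369385 − 0.000908879) = 7.49297e-07.
Running total after k=2: 495.964.
k=3: B_{6}/(6)! × [f^{(5)}(40) − f^{(5)}(5)] = 1/30240 × (2.38814e-07 − 5.26096e-07) = -9.50006e-12.
Running total after k=3: 495.964.
k=4: B_{8}/(8)! × [f^{(7)}(40) − f^{(7)}(5)] = −1/1209600 × (1.20354e-10 − 2.53945e-10) = 1.10442e-16.

S_4 ≈ 495.964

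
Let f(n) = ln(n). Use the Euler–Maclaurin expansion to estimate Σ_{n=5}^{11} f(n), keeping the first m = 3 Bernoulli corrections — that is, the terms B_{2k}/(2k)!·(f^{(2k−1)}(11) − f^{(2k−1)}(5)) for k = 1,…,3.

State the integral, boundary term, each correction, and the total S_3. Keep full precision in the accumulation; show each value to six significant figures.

∫_5^11 ln(x) dx evaluates to 12.3297.
½[f(5) + f(11)] = ½[1.60944 + 2.39790] = 2.00367.
Integral + boundary = 14.3333.
k=1: B_{2}/(2)! × [f^{(1)}(11) − f^{(1)}(5)] = 1/12 × (0.0909091 − 0.200000) = -0.00909091.
After k=1: 14.3242.
k=2: B_{4}/(4)! × [f^{(3)}(11) − f^{(3)}(5)] = −1/720 × (0.00150263 − 0.0160000) = 2.01352e-05.
After k=2: 14.3243.
k=3: B_{6}/(6)! × [f^{(5)}(11) − f^{(5)}(5)] = 1/30240 × (0.000149021 − 0.00768000) = -2.49040e-07.

S_3 ≈ 14.3243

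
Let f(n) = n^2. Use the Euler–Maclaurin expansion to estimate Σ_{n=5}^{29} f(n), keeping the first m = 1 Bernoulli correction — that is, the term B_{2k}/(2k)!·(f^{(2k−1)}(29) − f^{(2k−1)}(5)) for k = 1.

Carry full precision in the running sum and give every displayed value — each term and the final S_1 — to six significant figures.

S_1 ≈ 8525.00

Integral: ∫_5^29 x^2 dx = 8088.00.
Boundary: ½(f(5) + f(29)) = ½(25.0000 + 841.000) = 433.000.
Integral + boundary = 8521.00.
Order-1 term: 1/12 · (58.0000 − 10.0000) = 4.00000.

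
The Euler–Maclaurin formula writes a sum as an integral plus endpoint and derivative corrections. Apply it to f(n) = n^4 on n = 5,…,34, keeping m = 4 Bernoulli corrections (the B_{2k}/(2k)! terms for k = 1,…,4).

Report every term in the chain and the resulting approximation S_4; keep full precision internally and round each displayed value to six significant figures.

S_4 ≈ 9.76800e+06

∫_5^34 x^4 dx evaluates to 9.08646e+06.
Endpoint term: (f(5) + f(34))/2 = (625.000 + 1.33634e+06)/2 = 668480.
So far: 9.75494e+06.
k=1: B_{2}/(2)! × [f^{(1)}(34) − f^{(1)}(5)] = 1/12 × (157216 − 500.000) = 13059.7.
Running total after k=1: 9.76800e+06.
k=2: B_{4}/(4)! × [f^{(3)}(34) − f^{(3)}(5)] = −1/720 × (816.000 − 120.000) = -0.966667.
Running total after k=2: 9.76800e+06.
k=3: B_{6}/(6)! × [f^{(5)}(34) − f^{(5)}(5)] = 1/30240 × (0.00000 − 0.00000) = 0.00000.
Running total after k=3: 9.76800e+06.
k=4: B_{8}/(8)! × [f^{(7)}(34) − f^{(7)}(5)] = −1/1209600 × (0.00000 − 0.00000) = 0.00000.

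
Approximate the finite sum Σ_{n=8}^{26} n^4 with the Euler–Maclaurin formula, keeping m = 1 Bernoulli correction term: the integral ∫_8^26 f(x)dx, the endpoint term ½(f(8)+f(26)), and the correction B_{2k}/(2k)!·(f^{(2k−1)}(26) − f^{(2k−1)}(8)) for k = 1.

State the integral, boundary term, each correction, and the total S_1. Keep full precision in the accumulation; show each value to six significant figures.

S_1 ≈ 2.60595e+06

The integral term ∫_8^26 x^4 dx = 2.36972e+06.
Endpoint term: (f(8) + f(26))/2 = (4096.00 + 456976)/2 = 230536.
Running total after boundary: 2.60026e+06.
k=1: B_{2}/(2)! × [f^{(1)}(26) − f^{(1)}(8)] = 1/12 × (70304.0 − 2048.00) = 5688.00.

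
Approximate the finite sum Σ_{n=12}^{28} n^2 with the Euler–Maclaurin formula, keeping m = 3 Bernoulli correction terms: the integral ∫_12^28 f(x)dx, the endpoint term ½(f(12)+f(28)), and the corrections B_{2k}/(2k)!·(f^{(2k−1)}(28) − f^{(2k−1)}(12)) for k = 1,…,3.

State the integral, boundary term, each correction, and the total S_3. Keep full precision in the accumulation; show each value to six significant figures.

S_3 ≈ 7208.00

The integral term ∫_12^28 x^2 dx = 6741.33.
Boundary: ½(f(12) + f(28)) = ½(144.000 + 784.000) = 464.000.
So far: 7205.33.
Order-1 term: 1/12 · (56.0000 − 24.0000) = 2.66667.
Running total after k=1: 7208.00.
Order-2 term: −1/720 · (0.00000 − 0.00000) = 0.00000.
Running total after k=2: 7208.00.
Order-3 term: 1/30240 · (0.00000 − 0.00000) = 0.00000.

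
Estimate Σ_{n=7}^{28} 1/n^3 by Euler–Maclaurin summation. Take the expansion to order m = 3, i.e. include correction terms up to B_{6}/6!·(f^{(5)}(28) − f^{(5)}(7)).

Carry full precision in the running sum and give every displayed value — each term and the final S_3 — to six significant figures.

S_3 ≈ 0.0111499

∫_7^28 1/x^3 dx evaluates to 0.00956633.
Boundary: ½(f(7) + f(28)) = ½(0.00291545 + 4.55539e-05) = 0.00148050.
Running total after boundary: 0.0110468.
Order-1 term: 1/12 · (-4.88078e-06 − (-0.00124948)) = 0.000103717.
After k=1: 0.0111505.
Order-2 term: −1/720 · (-1.24510e-07 − (-0.000509992)) = -7.08149e-07.
After k=2: 0.0111498.
Order-3 term: 1/30240 · (-6.67016e-09 − (-0.000437136)) = 1.44553e-08.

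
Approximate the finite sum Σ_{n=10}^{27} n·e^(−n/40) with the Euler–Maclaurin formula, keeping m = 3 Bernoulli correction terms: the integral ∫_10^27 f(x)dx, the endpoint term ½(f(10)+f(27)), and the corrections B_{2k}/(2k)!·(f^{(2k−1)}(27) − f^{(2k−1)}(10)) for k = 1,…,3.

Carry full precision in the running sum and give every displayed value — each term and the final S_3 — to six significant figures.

Integral: ∫_10^27 x·e^(−x/40) dx = 193.062.
Endpoint term: (f(10) + f(27))/2 = (7.78801 + 13.7472)/2 = 10.7676.
Integral + boundary = 203.830.
k=1: B_{2}/(2)! × [f^{(1)}(27) − f^{(1)}(10)] = 1/12 × (0.165476 − 0.584101) = -0.0348854.
Running total after k=1: 203.795.
k=2: B_{4}/(4)! × [f^{(3)}(27) − f^{(3)}(10)] = −1/720 × (0.000739868 − 0.00133856) = 8.31522e-07.
Running total after k=2: 203.795.
k=3: B_{6}/(6)! × [f^{(5)}(27) − f^{(5)}(10)] = 1/30240 × (8.60196e-07 − 1.44504e-06) = -1.93401e-11.

S_3 ≈ 203.795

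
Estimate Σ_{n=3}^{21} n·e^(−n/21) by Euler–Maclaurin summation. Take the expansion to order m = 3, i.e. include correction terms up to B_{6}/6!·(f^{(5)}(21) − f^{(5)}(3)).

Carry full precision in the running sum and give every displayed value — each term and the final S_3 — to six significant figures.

S_3 ≈ 117.538

Integral: ∫_3^21 x·e^(−x/21) dx = 112.437.
Boundary: ½(f(3) + f(21)) = ½(2.60063 + 7.72547) = 5.16305.
Integral + boundary = 117.600.
Order-1 term: 1/12 · (0.00000 − 0.743038) = -0.0619198.
After k=1: 117.538.
Order-2 term: −1/720 · (0.00166839 − 0.00561631) = 5.48323e-06.
After k=2: 117.538.
Order-3 term: 1/30240 · (7.56638e-06 − 2.16502e-05) = -4.65734e-10.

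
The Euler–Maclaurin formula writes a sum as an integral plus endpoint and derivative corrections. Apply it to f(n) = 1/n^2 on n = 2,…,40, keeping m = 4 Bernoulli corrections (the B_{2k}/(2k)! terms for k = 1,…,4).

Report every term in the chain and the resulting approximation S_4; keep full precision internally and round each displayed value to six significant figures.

S_4 ≈ 0.620222

The integral term ∫_2^40 1/x^2 dx = 0.475000.
Boundary: ½(f(2) + f(40)) = ½(0.250000 + 0.000625000) = 0.125312.
Running total after boundary: 0.600313.
Correction k=1: B_{2}/2! · (f^{(1)}(40) − f^{(1)}(2)) = 1/12 · (-3.12500e-05 − (-0.250000)) = 0.0208307.
After k=1: 0.621143.
Correction k=2: B_{4}/4! · (f^{(3)}(40) − f^{(3)}(2)) = −1/720 · (-2.34375e-07 − (-0.750000)) = -0.00104167.
After k=2: 0.620102.
Correction k=3: B_{6}/6! · (f^{(5)}(40) − f^{(5)}(2)) = 1/30240 · (-4.39453e-09 − (-5.62500)) = 0.000186012.
After k=3: 0.620288.
Correction k=4: B_{8}/8! · (f^{(7)}(40) − f^{(7)}(2)) = −1/1209600 · (-1.53809e-10 − (-78.7500)) = -6.51042e-05.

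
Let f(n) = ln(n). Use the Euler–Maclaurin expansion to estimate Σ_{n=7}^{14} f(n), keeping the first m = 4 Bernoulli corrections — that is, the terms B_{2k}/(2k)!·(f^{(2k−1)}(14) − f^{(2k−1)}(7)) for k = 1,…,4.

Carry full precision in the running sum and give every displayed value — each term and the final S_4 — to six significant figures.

S_4 ≈ 18.6120

∫_7^14 ln(x) dx evaluates to 16.3254.
Endpoint term: (f(7) + f(14))/2 = (1.94591 + 2.63906)/2 = 2.29248.
Running total after boundary: 18.6179.
k=1: B_{2}/(2)! × [f^{(1)}(14) − f^{(1)}(7)] = 1/12 × (0.0714286 − 0.142857) = -0.00595238.
Running total after k=1: 18.6120.
k=2: B_{4}/(4)! × [f^{(3)}(14) − f^{(3)}(7)] = −1/720 × (0.000728863 − 0.00583090) = 7.08617e-06.
Running total after k=2: 18.6120.
k=3: B_{6}/(6)! × [f^{(5)}(14) − f^{(5)}(7)] = 1/30240 × (4.46243e-05 − 0.00142798) = -4.57458e-08.
Running total after k=3: 18.6120.
k=4: B_{8}/(8)! × [f^{(7)}(14) − f^{(7)}(7)] = −1/1209600 × (6.83024e-06 − 0.000874271) = 7.17130e-10.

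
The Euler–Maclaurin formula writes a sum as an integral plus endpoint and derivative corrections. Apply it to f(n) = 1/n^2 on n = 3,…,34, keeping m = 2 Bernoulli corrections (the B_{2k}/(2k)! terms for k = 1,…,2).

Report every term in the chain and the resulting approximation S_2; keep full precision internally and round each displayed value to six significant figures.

The integral term ∫_3^34 1/x^2 dx = 0.303922.
½[f(3) + f(34)] = ½[0.111111 + 0.000865052] = 0.0559881.
Integral + boundary = 0.359910.
Order-1 term: 1/12 · (-5.08854e-05 − (-0.0740741)) = 0.00616860.
After k=1: 0.366078.
Order-2 term: −1/720 · (-5.28222e-07 − (-0.0987654)) = -0.000137173.

S_2 ≈ 0.365941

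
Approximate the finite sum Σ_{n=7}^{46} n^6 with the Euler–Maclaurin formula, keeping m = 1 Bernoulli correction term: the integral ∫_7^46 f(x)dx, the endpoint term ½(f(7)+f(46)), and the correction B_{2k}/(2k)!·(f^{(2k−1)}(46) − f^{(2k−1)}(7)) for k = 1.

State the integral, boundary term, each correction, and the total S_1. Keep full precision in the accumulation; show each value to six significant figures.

The integral term ∫_7^46 x^6 dx = 6.22595e+10.
Endpoint term: (f(7) + f(46))/2 = (117649 + 9.47430e+09)/2 = 4.73721e+09.
So far: 6.69968e+10.
Order-1 term: 1/12 · (1.23578e+09 − 100842) = 1.02973e+08.

S_1 ≈ 6.70997e+10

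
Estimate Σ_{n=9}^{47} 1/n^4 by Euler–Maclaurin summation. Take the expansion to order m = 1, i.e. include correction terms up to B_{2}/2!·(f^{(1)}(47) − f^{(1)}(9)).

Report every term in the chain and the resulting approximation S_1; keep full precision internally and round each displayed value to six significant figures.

∫_9^47 1/x^4 dx evaluates to 0.000454037.
Endpoint term: (f(9) + f(47))/2 = (0.000152416 + 2.04931e-07)/2 = 7.63104e-05.
Integral + boundary = 0.000530347.
k=1: B_{2}/(2)! × [f^{(1)}(47) − f^{(1)}(9)] = 1/12 × (-1.74410e-08 − (-6.77404e-05)) = 5.64358e-06.

S_1 ≈ 0.000535991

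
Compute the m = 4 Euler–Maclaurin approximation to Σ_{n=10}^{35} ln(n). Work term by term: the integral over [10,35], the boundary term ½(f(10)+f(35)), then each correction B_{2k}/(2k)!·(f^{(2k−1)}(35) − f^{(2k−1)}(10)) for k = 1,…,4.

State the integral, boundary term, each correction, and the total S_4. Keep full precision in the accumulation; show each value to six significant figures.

S_4 ≈ 79.3343

The integral term ∫_10^35 ln(x) dx = 76.4113.
Boundary: ½(f(10) + f(35)) = ½(2.30259 + 3.55535) = 2.92897.
Integral + boundary = 79.3403.
k=1: B_{2}/(2)! × [f^{(1)}(35) − f^{(1)}(10)] = 1/12 × (0.0285714 − 0.100000) = -0.00595238.
Partial sum through k=1: 79.3343.
k=2: B_{4}/(4)! × [f^{(3)}(35) − f^{(3)}(10)] = −1/720 × (4.66472e-05 − 0.00200000) = 2.71299e-06.
Partial sum through k=2: 79.3343.
k=3: B_{6}/(6)! × [f^{(5)}(35) − f^{(5)}(10)] = 1/30240 × (4.56952e-07 − 0.000240000) = -7.92140e-09.
Partial sum through k=3: 79.3343.
k=4: B_{8}/(8)! × [f^{(7)}(35) − f^{(7)}(10)] = −1/1209600 × (1.11907e-08 − 7.20000e-05) = 5.95146e-11.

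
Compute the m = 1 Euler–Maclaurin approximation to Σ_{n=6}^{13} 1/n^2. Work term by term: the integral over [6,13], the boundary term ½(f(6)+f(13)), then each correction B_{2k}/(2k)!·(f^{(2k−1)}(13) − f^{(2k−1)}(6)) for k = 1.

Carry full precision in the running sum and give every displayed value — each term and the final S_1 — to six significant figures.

Integral: ∫_6^13 1/x^2 dx = 0.0897436.
½[f(6) + f(13)] = ½[0.0277778 + 0.00591716] = 0.0168475.
Running total after boundary: 0.106591.
Correction k=1: B_{2}/2! · (f^{(1)}(13) − f^{(1)}(6)) = 1/12 · (-0.000910332 − (-0.00925926)) = 0.000695744.

S_1 ≈ 0.107287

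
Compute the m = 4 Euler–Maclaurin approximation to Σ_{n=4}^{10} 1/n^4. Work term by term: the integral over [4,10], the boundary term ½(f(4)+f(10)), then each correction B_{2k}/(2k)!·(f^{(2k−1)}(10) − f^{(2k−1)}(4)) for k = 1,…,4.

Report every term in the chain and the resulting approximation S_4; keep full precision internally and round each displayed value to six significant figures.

Integral: ∫_4^10 1/x^4 dx = 0.00487500.
Boundary: ½(f(4) + f(10)) = ½(0.00390625 + 0.000100000) = 0.00200313.
So far: 0.00687813.
k=1: B_{2}/(2)! × [f^{(1)}(10) − f^{(1)}(4)] = 1/12 × (-4.00000e-05 − (-0.00390625)) = 0.000322187.
Running total after k=1: 0.00720031.
k=2: B_{4}/(4)! × [f^{(3)}(10) − f^{(3)}(4)] = −1/720 × (-1.20000e-05 − (-0.00732422)) = -1.01559e-05.
Running total after k=2: 0.00719016.
k=3: B_{6}/(6)! × [f^{(5)}(10) − f^{(5)}(4)] = 1/30240 × (-6.72000e-06 − (-0.0256348)) = 8.47488e-07.
Running total after k=3: 0.00719100.
k=4: B_{8}/(8)! × [f^{(7)}(10) − f^{(7)}(4)] = −1/1209600 × (-6.04800e-06 − (-0.144196)) = -1.19204e-07.

S_4 ≈ 0.00719088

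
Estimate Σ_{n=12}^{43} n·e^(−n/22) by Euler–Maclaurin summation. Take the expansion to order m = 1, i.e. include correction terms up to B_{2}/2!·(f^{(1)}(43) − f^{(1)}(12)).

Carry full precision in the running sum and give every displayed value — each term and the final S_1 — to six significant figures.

S_1 ≈ 237.485

The integral term ∫_12^43 x·e^(−x/22) dx = 230.995.
Endpoint term: (f(12) + f(43))/2 = (6.95494 + 6.09004)/2 = 6.52249.
Running total after boundary: 237.518.
Order-1 term: 1/12 · (-0.135191 − 0.263445) = -0.0332197.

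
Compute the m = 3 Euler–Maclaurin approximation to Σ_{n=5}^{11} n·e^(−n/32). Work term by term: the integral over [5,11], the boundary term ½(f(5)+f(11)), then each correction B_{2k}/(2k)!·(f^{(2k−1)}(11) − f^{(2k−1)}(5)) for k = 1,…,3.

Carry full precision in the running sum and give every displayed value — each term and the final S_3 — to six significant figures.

S_3 ≈ 43.0158

The integral term ∫_5^11 x·e^(−x/32) dx = 36.9988.
Boundary: ½(f(5) + f(11)) = ½(4.27673 + 7.80017) = 6.03845.
Running total after boundary: 43.0372.
k=1: B_{2}/(2)! × [f^{(1)}(11) − f^{(1)}(5)] = 1/12 × (0.465351 − 0.721698) = -0.0213622.
Partial sum through k=1: 43.0158.
k=2: B_{4}/(4)! × [f^{(3)}(11) − f^{(3)}(5)] = −1/720 × (0.00183942 − 0.00237538) = 7.44392e-07.
Partial sum through k=2: 43.0158.
k=3: B_{6}/(6)! × [f^{(5)}(11) − f^{(5)}(5)] = 1/30240 × (3.14882e-06 − 3.95115e-06) = -2.65321e-11.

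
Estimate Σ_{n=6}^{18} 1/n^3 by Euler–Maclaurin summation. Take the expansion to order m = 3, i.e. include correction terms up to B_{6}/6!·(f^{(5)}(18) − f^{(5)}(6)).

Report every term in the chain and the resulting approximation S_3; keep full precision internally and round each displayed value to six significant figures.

S_3 ≈ 0.0149350

∫_6^18 1/x^3 dx evaluates to 0.0123457.
Boundary: ½(f(6) + f(18)) = ½(0.00462963 + 0.000171468) = 0.00240055.
Integral + boundary = 0.0147462.
Order-1 term: 1/12 · (-2.85780e-05 − (-0.00231481)) = 0.000190520.
Running total after k=1: 0.0149367.
Order-2 term: −1/720 · (-1.76407e-06 − (-0.00128601)) = -1.78367e-06.
Running total after k=2: 0.0149350.
Order-3 term: 1/30240 · (-2.28676e-07 − (-0.00150034)) = 4.96070e-08.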